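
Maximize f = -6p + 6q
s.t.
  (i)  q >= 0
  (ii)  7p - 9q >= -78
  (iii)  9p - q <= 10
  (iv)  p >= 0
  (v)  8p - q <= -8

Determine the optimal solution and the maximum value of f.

p = 0, q = 26/3, maximum f = 52

Corner points and f = -6p + 6q:
  (0, 26/3) → f = 52
  (6/65, 568/65) → f = 3372/65
  (0, 8) → f = 48

The optimum lies where 7p - 9q = -78 and p = 0.
Solving simultaneously gives p = 0, q = 26/3.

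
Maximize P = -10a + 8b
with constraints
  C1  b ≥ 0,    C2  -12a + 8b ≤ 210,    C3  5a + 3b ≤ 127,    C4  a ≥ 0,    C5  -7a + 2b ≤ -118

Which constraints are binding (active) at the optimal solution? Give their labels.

Extreme points and P = -10a + 8b:
  (127/5, 0) → P = -254
  (118/7, 0) → P = -1180/7
  (608/31, 299/31) → P = -3688/31

The maximum is at (608/31, 299/31). Substituting into each constraint, equality holds for C3 and C5; the remaining constraints have slack.

C3 and C5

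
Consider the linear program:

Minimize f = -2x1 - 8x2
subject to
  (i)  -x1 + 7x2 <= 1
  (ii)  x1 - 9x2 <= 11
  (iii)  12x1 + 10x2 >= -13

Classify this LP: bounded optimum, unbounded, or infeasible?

From the feasible point (-101/94, -1/94), moving in the direction (7, 1) keeps every constraint satisfied while f decreases without bound.

unbounded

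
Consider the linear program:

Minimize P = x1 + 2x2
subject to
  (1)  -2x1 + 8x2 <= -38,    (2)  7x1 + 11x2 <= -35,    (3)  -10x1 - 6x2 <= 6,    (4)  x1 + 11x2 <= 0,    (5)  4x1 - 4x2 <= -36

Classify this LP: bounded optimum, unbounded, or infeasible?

infeasible

The boundaries -2x1 + 8x2 = -38 and 4x1 - 4x2 = -36 meet at (-55/3, -28/3), but that point violates -10x1 - 6x2 ≤ 6. Every candidate vertex is excluded by some other constraint, so the feasible region is empty.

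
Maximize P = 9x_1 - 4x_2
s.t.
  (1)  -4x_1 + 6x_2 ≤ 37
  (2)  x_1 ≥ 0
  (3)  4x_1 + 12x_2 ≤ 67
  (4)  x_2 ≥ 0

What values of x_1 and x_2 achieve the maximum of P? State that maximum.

x_1 = 67/4, x_2 = 0, maximum P = 603/4

Vertices and P = 9x_1 - 4x_2:
  (0, 67/12) → P = -67/3
  (0, 0) → P = 0
  (67/4, 0) → P = 603/4

The binding constraints are 4x_1 + 12x_2 = 67 and x_2 = 0.
Solving simultaneously gives x_1 = 67/4, x_2 = 0.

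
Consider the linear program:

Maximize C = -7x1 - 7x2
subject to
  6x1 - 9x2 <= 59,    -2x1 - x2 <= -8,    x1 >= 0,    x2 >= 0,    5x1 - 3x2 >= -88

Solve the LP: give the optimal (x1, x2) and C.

x1 = 4, x2 = 0, maximum C = -28

Feasible corners and C = -7x1 - 7x2:
  (59/6, 0) → C = -413/6
  (0, 8) → C = -56
  (4, 0) → C = -28
  (0, 88/3) → C = -616/3
The feasible region is unbounded (it extends along (3, 2), (3, 5)), but C strictly decreases along every unbounded feasible direction, so there is no improving ray and the maximum is attained at a vertex.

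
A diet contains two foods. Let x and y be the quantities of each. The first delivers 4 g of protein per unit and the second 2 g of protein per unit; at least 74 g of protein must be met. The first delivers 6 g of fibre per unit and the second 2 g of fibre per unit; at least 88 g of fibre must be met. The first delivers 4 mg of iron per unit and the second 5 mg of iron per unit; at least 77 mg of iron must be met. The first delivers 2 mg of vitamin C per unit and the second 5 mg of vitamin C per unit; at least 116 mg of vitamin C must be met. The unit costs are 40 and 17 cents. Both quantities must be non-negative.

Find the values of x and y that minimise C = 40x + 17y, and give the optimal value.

Vertices and C = 40x + 17y:
  (0, 44) → C = 748
  (58, 0) → C = 2320
  (7, 23) → C = 671
  (69/8, 79/4) → C = 2723/4
The feasible region is unbounded (it extends along (0, 1), (1, 0)), but C strictly increases along every unbounded feasible direction, so there is no improving ray and the minimum is attained at a vertex.

The optimum lies where 4x + 2y = 74 and 6x + 2y = 88.
Solving simultaneously gives x = 7, y = 23.

x = 7, y = 23, minimum C = 671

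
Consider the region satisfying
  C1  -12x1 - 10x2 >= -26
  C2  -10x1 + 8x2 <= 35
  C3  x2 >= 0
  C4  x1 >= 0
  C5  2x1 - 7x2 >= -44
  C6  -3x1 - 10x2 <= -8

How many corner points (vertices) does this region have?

3

The feasible vertices (each the meet of two boundaries and inside every other half-plane) are:
  (0, 13/5)
  (2, 1/5)
  (0, 4/5)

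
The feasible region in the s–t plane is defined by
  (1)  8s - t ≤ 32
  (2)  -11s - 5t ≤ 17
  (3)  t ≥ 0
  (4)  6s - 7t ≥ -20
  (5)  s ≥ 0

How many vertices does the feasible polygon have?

The feasible vertices (each the meet of two boundaries and inside every other half-plane) are:
  (4, 0)
  (122/25, 176/25)
  (0, 0)
  (0, 20/7)

4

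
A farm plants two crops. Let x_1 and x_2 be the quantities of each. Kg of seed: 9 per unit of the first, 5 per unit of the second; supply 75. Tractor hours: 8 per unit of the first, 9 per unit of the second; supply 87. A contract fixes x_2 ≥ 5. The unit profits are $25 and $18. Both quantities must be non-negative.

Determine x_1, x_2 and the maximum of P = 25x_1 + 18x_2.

The binding constraints are 8x_1 + 9x_2 = 87 and x_2 = 5.
Solving simultaneously gives x_1 = 21/4, x_2 = 5.

x_1 = 21/4, x_2 = 5, maximum P = 885/4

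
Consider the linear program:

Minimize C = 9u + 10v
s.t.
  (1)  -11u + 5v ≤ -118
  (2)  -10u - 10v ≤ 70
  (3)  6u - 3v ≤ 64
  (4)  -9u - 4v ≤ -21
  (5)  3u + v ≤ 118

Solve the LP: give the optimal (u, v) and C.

u = 34/3, v = 4/3, minimum C = 346/3

Extreme points and C = 9u + 10v:
  (34/3, 4/3) → C = 346/3
  (354/13, 472/13) → C = 7906/13
  (418/15, 172/5) → C = 2974/5

At the optimal vertex, -11u + 5v = -118 and 6u - 3v = 64.
Solving simultaneously gives u = 34/3, v = 4/3.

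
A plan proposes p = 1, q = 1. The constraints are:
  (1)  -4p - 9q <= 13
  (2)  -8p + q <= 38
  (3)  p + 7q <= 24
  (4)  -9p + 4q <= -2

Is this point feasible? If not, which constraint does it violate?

feasible

(1): -13 ≤ 13 ✓
(2): -7 ≤ 38 ✓
(3): 8 ≤ 24 ✓
(4): -5 ≤ -2 ✓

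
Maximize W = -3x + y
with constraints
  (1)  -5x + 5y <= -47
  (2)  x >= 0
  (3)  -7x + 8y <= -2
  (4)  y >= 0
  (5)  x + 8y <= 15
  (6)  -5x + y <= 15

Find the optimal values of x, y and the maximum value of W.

Corner points and W = -3x + y:
  (47/5, 0) → W = -141/5
  (451/45, 28/45) → W = -265/9
  (15, 0) → W = -45

At the optimal vertex, -5x + 5y = -47 and y = 0.
Solving simultaneously gives x = 47/5, y = 0.

x = 47/5, y = 0, maximum W = -141/5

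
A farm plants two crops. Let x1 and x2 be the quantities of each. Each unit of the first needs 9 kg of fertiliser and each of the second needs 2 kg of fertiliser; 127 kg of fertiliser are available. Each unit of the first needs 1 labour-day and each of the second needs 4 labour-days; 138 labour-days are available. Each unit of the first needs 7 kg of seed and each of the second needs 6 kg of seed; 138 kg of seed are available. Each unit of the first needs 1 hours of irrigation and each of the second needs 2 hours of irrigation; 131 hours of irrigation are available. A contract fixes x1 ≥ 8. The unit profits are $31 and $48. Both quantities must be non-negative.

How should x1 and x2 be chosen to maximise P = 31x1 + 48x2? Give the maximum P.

The binding constraints are 7x1 + 6x2 = 138 and x1 = 8.
Solving simultaneously gives x1 = 8, x2 = 41/3.

x1 = 8, x2 = 41/3, maximum P = 904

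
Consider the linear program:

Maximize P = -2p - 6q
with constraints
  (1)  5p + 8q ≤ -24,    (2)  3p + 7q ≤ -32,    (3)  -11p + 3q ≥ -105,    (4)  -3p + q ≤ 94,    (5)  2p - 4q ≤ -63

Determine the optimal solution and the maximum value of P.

Corner points and P = -2p - 6q:
  (-115/4, 31/4) → P = 11
  (-569/26, 125/26) → P = 194/13
  (-313/10, 1/10) → P = 62

At the optimal vertex, -3p + q = 94 and 2p - 4q = -63.
Solving simultaneously gives p = -313/10, q = 1/10.

p = -313/10, q = 1/10, maximum P = 62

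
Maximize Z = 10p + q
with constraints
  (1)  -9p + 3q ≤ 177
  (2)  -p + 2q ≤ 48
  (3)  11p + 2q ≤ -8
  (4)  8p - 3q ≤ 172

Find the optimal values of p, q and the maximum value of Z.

p = 320/49, q = -1956/49, maximum Z = 1244/49

Corner points and Z = 10p + q:
  (-14, 17) → Z = -123
  (-349, -988) → Z = -4478
  (-14/3, 65/3) → Z = -25
  (320/49, -1956/49) → Z = 1244/49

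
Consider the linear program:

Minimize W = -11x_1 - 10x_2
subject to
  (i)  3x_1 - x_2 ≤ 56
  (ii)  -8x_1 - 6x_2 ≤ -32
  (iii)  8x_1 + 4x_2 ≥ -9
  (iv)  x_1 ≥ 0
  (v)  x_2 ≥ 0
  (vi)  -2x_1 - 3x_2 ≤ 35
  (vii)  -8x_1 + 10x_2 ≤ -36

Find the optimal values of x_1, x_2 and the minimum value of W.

Vertices and W = -11x_1 - 10x_2:
  (56/3, 0) → W = -616/3
  (262/11, 170/11) → W = -4582/11
  (9/2, 0) → W = -99/2

The optimum lies where 3x_1 - x_2 = 56 and -8x_1 + 10x_2 = -36.
Solving simultaneously gives x_1 = 262/11, x_2 = 170/11.

x_1 = 262/11, x_2 = 170/11, minimum W = -4582/11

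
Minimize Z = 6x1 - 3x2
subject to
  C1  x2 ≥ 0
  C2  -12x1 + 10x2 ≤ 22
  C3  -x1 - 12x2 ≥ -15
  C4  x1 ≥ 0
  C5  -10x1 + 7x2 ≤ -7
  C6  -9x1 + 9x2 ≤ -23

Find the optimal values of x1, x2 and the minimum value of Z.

x1 = 23/9, x2 = 0, minimum Z = 46/3

Extreme points and Z = 6x1 - 3x2:
  (15, 0) → Z = 90
  (23/9, 0) → Z = 46/3
  (137/39, 112/117) → Z = 710/39

The optimum lies where x2 = 0 and -9x1 + 9x2 = -23.
Solving simultaneously gives x1 = 23/9, x2 = 0.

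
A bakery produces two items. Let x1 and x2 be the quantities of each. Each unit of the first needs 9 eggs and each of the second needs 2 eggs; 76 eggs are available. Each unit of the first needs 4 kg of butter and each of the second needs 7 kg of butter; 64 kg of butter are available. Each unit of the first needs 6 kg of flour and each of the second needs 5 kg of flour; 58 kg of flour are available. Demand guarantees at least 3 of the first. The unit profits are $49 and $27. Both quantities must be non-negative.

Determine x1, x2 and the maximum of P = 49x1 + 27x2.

x1 = 8, x2 = 2, maximum P = 446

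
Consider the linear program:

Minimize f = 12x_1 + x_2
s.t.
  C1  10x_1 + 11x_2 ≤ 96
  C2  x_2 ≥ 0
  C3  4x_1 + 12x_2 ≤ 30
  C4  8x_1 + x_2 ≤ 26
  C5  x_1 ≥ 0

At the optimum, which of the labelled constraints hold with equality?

C2 and C5

Corner points and f = 12x_1 + x_2:
  (13/4, 0) → f = 39
  (0, 0) → f = 0
  (141/46, 34/23) → f = 880/23
  (0, 5/2) → f = 5/2

The minimum is at (0, 0). Substituting into each constraint, equality holds for C2 and C5; the remaining constraints have slack.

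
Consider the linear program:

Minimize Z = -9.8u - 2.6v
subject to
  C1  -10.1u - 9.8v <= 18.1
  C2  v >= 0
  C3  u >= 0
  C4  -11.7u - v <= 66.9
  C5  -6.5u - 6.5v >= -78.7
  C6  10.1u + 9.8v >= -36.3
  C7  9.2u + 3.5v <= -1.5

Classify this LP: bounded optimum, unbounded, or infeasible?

The boundaries -10.1u - 9.8v = 18.1 and v = 0 meet at (-181/101, 0), but that point violates u ≥ 0. Every candidate vertex is excluded by some other constraint, so the feasible region is empty.

infeasible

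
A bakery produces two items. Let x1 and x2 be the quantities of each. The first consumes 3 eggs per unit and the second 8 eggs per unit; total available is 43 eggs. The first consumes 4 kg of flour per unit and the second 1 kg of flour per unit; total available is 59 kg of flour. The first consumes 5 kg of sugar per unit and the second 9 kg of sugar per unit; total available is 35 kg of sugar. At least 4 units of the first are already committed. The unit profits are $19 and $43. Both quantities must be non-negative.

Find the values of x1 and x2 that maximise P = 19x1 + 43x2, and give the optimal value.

Vertices and P = 19x1 + 43x2:
  (7, 0) → P = 133
  (4, 0) → P = 76
  (4, 5/3) → P = 443/3

At the optimal vertex, 5x1 + 9x2 = 35 and x1 = 4.
Solving simultaneously gives x1 = 4, x2 = 5/3.

x1 = 4, x2 = 5/3, maximum P = 443/3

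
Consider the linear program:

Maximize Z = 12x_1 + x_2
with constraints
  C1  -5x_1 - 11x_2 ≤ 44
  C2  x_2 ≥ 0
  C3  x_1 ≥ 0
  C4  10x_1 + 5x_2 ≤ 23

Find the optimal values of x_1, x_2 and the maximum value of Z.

x_1 = 23/10, x_2 = 0, maximum Z = 138/5

Extreme points and Z = 12x_1 + x_2:
  (0, 0) → Z = 0
  (23/10, 0) → Z = 138/5
  (0, 23/5) → Z = 23/5

At the optimal vertex, x_2 = 0 and 10x_1 + 5x_2 = 23.
Solving simultaneously gives x_1 = 23/10, x_2 = 0.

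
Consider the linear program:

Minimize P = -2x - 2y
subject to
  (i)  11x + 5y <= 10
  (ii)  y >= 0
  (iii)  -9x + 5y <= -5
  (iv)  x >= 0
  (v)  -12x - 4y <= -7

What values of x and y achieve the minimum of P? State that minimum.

x = 3/4, y = 7/20, minimum P = -11/5

At the optimal vertex, 11x + 5y = 10 and -9x + 5y = -5.
Solving simultaneously gives x = 3/4, y = 7/20.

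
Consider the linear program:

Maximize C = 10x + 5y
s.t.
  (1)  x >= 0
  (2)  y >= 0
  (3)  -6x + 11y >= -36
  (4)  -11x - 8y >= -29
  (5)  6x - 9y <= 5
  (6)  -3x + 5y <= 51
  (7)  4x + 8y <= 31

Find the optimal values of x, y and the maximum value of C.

x = 43/21, y = 17/21, maximum C = 515/21

Feasible corners and C = 10x + 5y:
  (0, 0) → C = 0
  (0, 29/8) → C = 145/8
  (5/6, 0) → C = 25/3
  (43/21, 17/21) → C = 515/21

The optimum lies where -11x - 8y = -29 and 6x - 9y = 5.
Solving simultaneously gives x = 43/21, y = 17/21.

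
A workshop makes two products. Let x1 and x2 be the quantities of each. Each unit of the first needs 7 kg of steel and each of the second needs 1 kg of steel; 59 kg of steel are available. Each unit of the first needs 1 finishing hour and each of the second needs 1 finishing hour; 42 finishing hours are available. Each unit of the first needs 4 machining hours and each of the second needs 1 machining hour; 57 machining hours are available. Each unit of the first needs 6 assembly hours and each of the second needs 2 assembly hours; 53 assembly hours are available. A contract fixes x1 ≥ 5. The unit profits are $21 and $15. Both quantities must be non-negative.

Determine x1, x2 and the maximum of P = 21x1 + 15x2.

Corner points and P = 21x1 + 15x2:
  (59/7, 0) → P = 177
  (5, 0) → P = 105
  (65/8, 17/8) → P = 405/2
  (5, 23/2) → P = 555/2

x1 = 5, x2 = 23/2, maximum P = 555/2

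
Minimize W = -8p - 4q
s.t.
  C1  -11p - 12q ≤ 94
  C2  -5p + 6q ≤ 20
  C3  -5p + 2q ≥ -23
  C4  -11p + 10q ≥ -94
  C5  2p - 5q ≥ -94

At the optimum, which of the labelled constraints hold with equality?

Vertices and W = -8p - 4q:
  (-134/21, -125/63) → W = 3716/63
  (94/121, -94/11) → W = 3384/121
  (89/10, 43/4) → W = -571/5
  (3/2, -31/4) → W = 19

The minimum is at (89/10, 43/4). Substituting into each constraint, equality holds for C2 and C3; the remaining constraints have slack.

C2 and C3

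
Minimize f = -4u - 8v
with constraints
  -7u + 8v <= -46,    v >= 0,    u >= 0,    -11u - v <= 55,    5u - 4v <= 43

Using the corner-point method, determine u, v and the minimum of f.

u = 40/3, v = 71/12, minimum f = -302/3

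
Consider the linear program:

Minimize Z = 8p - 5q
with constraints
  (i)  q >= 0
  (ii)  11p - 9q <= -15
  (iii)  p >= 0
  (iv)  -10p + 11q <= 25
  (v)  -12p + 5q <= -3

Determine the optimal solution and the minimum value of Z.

p = 79/41, q = 165/41, minimum Z = -193/41

Corner points and Z = 8p - 5q:
  (60/31, 125/31) → Z = -145/31
  (102/53, 213/53) → Z = -249/53
  (79/41, 165/41) → Z = -193/41

The binding constraints are -10p + 11q = 25 and -12p + 5q = -3.
Solving simultaneously gives p = 79/41, q = 165/41.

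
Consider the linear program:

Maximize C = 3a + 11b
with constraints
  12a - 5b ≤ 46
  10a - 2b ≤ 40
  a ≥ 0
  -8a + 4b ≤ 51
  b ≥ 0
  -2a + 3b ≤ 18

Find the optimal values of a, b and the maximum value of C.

Feasible corners and C = 3a + 11b:
  (54/13, 10/13) → C = 272/13
  (23/6, 0) → C = 23/2
  (6, 10) → C = 128
  (0, 0) → C = 0
  (0, 6) → C = 66

a = 6, b = 10, maximum C = 128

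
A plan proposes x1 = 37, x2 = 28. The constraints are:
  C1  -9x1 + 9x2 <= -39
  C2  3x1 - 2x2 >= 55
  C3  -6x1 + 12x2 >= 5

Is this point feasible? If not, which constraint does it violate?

feasible

C1: -81 ≤ -39 ✓
C2: 55 ≥ 55 ✓
C3: 114 ≥ 5 ✓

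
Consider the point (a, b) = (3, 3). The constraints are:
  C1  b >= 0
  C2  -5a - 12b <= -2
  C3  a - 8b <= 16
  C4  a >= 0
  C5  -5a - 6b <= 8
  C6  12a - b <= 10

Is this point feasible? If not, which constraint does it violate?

not feasible — violates C6

Constraint C6: 12a - b = 33, which is not ≤ 10. All other constraints are satisfied.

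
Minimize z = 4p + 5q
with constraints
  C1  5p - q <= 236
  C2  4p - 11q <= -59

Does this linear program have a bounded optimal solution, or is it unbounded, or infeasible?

From the feasible point (885/17, 413/17), moving in the direction (-11, -4) keeps every constraint satisfied while z decreases without bound.

unbounded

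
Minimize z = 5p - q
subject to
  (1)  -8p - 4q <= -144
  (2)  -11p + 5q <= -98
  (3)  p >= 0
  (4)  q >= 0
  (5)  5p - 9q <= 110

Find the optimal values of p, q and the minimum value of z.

Corner points and z = 5p - q:
  (278/21, 200/21) → z = 170/3
  (18, 0) → z = 90
  (22, 0) → z = 110
The feasible region is unbounded (it extends along (5, 11), (9, 5)), but z strictly increases along every unbounded feasible direction, so there is no improving ray and the minimum is attained at a vertex.

p = 278/21, q = 200/21, minimum z = 170/3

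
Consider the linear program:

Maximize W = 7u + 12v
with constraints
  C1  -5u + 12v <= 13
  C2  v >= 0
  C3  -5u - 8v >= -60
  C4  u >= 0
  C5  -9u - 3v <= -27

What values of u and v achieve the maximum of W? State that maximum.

Feasible corners and W = 7u + 12v:
  (154/25, 73/20) → W = 2173/25
  (95/41, 84/41) → W = 1673/41
  (12, 0) → W = 84
  (3, 0) → W = 21

u = 154/25, v = 73/20, maximum W = 2173/25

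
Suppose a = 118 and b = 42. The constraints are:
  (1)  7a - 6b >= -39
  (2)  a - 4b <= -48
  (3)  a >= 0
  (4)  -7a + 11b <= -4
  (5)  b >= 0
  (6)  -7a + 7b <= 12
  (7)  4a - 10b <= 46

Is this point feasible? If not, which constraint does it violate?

Constraint (7): 4a - 10b = 52, which is not ≤ 46. All other constraints are satisfied.

not feasible — violates (7)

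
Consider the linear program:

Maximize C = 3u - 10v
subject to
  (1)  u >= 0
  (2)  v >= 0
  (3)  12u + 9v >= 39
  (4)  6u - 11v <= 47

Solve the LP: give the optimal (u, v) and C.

u = 47/6, v = 0, maximum C = 47/2

Vertices and C = 3u - 10v:
  (0, 13/3) → C = -130/3
  (13/4, 0) → C = 39/4
  (47/6, 0) → C = 47/2
The feasible region is unbounded (it extends along (0, 1), (11, 6)), but C strictly decreases along every unbounded feasible direction, so there is no improving ray and the maximum is attained at a vertex.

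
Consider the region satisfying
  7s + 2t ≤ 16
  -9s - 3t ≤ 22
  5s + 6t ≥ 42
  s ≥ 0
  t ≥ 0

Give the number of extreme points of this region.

3

The feasible vertices (each the meet of two boundaries and inside every other half-plane) are:
  (3/8, 107/16)
  (0, 8)
  (0, 7)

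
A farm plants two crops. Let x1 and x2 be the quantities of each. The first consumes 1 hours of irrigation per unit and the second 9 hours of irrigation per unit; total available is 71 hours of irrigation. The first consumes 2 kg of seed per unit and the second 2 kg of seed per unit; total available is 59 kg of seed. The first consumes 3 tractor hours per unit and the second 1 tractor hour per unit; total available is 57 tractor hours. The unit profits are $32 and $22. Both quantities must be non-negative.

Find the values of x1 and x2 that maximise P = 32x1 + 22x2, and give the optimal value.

Feasible corners and P = 32x1 + 22x2:
  (0, 0) → P = 0
  (0, 71/9) → P = 1562/9
  (19, 0) → P = 608
  (17, 6) → P = 676

The optimum lies where x1 + 9x2 = 71 and 3x1 + x2 = 57.
Solving simultaneously gives x1 = 17, x2 = 6.

x1 = 17, x2 = 6, maximum P = 676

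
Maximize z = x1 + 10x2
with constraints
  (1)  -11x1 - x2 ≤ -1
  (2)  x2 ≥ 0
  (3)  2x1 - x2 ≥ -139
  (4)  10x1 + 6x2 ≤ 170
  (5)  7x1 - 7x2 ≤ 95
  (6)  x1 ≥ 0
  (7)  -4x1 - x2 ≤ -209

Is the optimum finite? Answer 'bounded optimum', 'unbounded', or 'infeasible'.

The boundaries -11x1 - x2 = -1 and x2 = 0 meet at (1/11, 0), but that point violates -4x1 - x2 ≤ -209. Every candidate vertex is excluded by some other constraint, so the feasible region is empty.

infeasible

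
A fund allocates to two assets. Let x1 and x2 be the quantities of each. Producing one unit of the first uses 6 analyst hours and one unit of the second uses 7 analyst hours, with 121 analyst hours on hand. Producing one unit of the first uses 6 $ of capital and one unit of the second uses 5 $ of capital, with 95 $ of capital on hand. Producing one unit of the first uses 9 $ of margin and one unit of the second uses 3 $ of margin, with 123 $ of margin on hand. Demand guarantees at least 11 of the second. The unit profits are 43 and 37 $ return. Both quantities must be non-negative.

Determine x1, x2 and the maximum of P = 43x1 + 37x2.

The binding constraints are 6x1 + 7x2 = 121 and 6x1 + 5x2 = 95.
Solving simultaneously gives x1 = 5, x2 = 13.

x1 = 5, x2 = 13, maximum P = 696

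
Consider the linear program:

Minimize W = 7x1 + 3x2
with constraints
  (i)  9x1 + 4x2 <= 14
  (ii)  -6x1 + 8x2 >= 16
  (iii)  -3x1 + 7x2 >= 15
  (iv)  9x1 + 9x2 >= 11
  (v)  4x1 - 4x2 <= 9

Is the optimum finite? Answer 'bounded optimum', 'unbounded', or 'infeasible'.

unbounded

From the feasible point (1/2, 19/8), moving in the direction (-4, 9) keeps every constraint satisfied while W decreases without bound.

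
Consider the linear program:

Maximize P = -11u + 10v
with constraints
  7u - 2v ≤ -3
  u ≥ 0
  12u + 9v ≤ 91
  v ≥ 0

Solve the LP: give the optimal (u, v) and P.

u = 0, v = 91/9, maximum P = 910/9

At the optimal vertex, u = 0 and 12u + 9v = 91.
Solving simultaneously gives u = 0, v = 91/9.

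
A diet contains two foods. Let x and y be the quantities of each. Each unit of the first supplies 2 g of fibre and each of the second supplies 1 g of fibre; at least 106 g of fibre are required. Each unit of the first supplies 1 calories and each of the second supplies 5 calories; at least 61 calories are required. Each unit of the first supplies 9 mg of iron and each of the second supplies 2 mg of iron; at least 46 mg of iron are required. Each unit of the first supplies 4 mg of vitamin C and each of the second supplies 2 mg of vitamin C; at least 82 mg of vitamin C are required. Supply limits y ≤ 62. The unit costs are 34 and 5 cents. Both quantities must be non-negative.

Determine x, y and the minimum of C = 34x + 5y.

x = 22, y = 62, minimum C = 1058

Extreme points and C = 34x + 5y:
  (61, 0) → C = 2074
  (469/9, 16/9) → C = 5342/3
  (22, 62) → C = 1058
The feasible region is unbounded (it extends along (1, 0)), but C strictly increases along every unbounded feasible direction, so there is no improving ray and the minimum is attained at a vertex.

At the optimal vertex, 2x + y = 106 and y = 62.
Solving simultaneously gives x = 22, y = 62.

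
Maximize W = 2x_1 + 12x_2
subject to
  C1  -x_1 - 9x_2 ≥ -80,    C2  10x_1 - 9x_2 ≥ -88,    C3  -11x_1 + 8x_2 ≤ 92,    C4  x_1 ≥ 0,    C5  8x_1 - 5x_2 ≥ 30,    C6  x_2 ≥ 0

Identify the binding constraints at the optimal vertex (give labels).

C1 and C6

Extreme points and W = 2x_1 + 12x_2:
  (670/77, 610/77) → W = 8660/77
  (80, 0) → W = 160
  (15/4, 0) → W = 15/2

The maximum is at (80, 0). Substituting into each constraint, equality holds for C1 and C6; the remaining constraints have slack.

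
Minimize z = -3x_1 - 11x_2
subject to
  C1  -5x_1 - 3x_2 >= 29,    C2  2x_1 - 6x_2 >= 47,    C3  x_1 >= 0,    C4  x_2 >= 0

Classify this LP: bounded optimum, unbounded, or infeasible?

The boundaries -5x_1 - 3x_2 = 29 and x_1 = 0 meet at (0, -29/3), but that point violates x_2 ≥ 0. Every candidate vertex is excluded by some other constraint, so the feasible region is empty.

infeasible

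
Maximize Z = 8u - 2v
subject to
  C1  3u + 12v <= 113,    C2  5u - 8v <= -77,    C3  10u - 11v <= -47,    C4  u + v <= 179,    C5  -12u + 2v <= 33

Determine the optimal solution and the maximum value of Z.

u = -5/21, v = 199/21, maximum Z = -146/7

Extreme points and Z = 8u - 2v:
  (-5/21, 199/21) → Z = -146/7
  (-17/15, 97/10) → Z = -427/15
  (-55/43, 759/86) → Z = -1199/43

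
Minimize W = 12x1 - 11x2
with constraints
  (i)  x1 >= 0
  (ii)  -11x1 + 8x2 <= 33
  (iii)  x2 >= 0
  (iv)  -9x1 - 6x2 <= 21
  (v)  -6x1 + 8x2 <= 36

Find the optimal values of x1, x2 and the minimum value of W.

Feasible corners and W = 12x1 - 11x2:
  (0, 33/8) → W = -363/8
  (0, 0) → W = 0
  (3/5, 99/20) → W = -189/4
The feasible region is unbounded (it extends along (4, 3), (1, 0)), but W strictly increases along every unbounded feasible direction, so there is no improving ray and the minimum is attained at a vertex.

x1 = 3/5, x2 = 99/20, minimum W = -189/4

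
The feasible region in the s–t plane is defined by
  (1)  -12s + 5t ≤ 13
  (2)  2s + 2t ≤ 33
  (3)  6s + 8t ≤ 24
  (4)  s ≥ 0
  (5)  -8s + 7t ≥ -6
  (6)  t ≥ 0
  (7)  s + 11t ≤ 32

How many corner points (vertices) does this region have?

6

Intersecting each pair of boundary lines and keeping only the points that satisfy every inequality leaves:
  (0, 13/5)
  (17/137, 397/137)
  (108/53, 78/53)
  (4/29, 84/29)
  (0, 0)
  (3/4, 0)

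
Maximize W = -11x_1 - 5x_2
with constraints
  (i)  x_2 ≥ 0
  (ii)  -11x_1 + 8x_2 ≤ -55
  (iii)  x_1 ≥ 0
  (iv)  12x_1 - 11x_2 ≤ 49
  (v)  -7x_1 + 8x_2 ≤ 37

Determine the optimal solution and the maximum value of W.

x_1 = 213/25, x_2 = 121/25, maximum W = -2948/25

Vertices and W = -11x_1 - 5x_2:
  (213/25, 121/25) → W = -2948/25
  (23, 99/4) → W = -1507/4
  (799/19, 787/19) → W = -12724/19

The optimum lies where -11x_1 + 8x_2 = -55 and 12x_1 - 11x_2 = 49.
Solving simultaneously gives x_1 = 213/25, x_2 = 121/25.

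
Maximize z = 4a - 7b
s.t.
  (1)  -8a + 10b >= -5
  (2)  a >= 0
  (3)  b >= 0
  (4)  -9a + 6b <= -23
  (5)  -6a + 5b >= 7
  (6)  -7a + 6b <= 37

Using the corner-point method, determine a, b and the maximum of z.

Extreme points and z = 4a - 7b:
  (157/9, 67/3) → z = -779/9
  (30, 247/6) → z = -1009/6
  (143, 173) → z = -639

a = 157/9, b = 67/3, maximum z = -779/9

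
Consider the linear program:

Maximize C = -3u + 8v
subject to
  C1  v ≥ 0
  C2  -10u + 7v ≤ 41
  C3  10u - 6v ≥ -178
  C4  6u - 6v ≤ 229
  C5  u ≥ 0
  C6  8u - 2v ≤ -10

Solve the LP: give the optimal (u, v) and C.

u = 1/3, v = 19/3, maximum C = 149/3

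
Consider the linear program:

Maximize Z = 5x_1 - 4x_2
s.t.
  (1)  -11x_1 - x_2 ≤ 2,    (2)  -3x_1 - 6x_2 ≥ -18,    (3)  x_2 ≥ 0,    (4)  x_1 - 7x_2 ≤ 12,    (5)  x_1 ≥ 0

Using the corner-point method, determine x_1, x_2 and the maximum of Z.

x_1 = 6, x_2 = 0, maximum Z = 30

The optimum lies where -3x_1 - 6x_2 = -18 and x_2 = 0.
Solving simultaneously gives x_1 = 6, x_2 = 0.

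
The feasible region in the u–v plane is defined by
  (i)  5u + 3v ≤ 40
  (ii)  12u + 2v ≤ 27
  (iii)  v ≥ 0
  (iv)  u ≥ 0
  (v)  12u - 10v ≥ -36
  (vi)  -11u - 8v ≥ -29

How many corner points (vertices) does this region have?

5

Pairwise boundary intersections that survive every other constraint:
  (9/4, 0)
  (79/37, 51/74)
  (0, 0)
  (0, 18/5)
  (1/103, 372/103)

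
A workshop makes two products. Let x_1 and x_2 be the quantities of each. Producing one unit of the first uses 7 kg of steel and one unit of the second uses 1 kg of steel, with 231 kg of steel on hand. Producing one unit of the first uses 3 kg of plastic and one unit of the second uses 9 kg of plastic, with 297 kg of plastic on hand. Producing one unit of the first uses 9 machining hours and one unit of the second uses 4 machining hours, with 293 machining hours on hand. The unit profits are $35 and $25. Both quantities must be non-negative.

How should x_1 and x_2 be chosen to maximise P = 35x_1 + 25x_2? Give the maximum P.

Extreme points and P = 35x_1 + 25x_2:
  (0, 0) → P = 0
  (0, 33) → P = 825
  (293/9, 0) → P = 10255/9
  (21, 26) → P = 1385

x_1 = 21, x_2 = 26, maximum P = 1385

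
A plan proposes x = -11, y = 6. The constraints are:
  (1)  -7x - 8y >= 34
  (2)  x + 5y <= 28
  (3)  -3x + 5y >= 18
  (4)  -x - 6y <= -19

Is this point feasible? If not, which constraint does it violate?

not feasible — violates (1)

Constraint (1): -7x - 8y = 29, which is not ≥ 34. All other constraints are satisfied.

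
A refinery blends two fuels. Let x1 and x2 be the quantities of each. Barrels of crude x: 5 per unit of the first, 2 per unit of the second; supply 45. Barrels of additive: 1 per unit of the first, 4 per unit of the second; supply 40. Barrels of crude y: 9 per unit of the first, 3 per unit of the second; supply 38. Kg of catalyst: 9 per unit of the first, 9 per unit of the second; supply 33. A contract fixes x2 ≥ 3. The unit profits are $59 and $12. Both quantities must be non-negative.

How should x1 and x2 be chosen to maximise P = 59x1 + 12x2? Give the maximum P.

x1 = 2/3, x2 = 3, maximum P = 226/3

At the optimal vertex, 9x1 + 9x2 = 33 and x2 = 3.
Solving simultaneously gives x1 = 2/3, x2 = 3.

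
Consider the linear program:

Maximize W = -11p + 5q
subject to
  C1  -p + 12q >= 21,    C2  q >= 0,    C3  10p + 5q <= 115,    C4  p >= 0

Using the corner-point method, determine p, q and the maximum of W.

p = 0, q = 23, maximum W = 115

Feasible corners and W = -11p + 5q:
  (51/5, 13/5) → W = -496/5
  (0, 7/4) → W = 35/4
  (0, 23) → W = 115

The binding constraints are 10p + 5q = 115 and p = 0.
Solving simultaneously gives p = 0, q = 23.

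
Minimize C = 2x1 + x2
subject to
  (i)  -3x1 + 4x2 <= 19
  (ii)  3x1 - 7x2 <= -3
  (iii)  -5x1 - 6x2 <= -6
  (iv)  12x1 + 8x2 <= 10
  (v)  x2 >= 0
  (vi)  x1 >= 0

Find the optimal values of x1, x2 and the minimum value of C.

x1 = 0, x2 = 1, minimum C = 1

Vertices and C = 2x1 + x2:
  (3/8, 11/16) → C = 23/16
  (0, 1) → C = 1
  (0, 5/4) → C = 5/4

At the optimal vertex, -5x1 - 6x2 = -6 and x1 = 0.
Solving simultaneously gives x1 = 0, x2 = 1.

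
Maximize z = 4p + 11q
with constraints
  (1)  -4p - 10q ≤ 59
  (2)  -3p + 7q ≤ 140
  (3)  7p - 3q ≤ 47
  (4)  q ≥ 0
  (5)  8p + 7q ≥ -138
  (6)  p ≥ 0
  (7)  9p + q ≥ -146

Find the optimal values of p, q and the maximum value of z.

At the optimal vertex, -3p + 7q = 140 and 7p - 3q = 47.
Solving simultaneously gives p = 749/40, q = 1121/40.

p = 749/40, q = 1121/40, maximum z = 15327/40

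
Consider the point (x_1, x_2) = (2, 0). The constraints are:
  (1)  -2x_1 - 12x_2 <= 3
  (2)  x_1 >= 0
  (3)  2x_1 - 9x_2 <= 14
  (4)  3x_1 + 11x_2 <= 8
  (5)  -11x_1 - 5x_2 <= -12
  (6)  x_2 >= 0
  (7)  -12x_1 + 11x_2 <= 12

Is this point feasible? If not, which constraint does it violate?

(1): -4 ≤ 3 ✓
(2): 2 ≥ 0 ✓
(3): 4 ≤ 14 ✓
(4): 6 ≤ 8 ✓
(5): -22 ≤ -12 ✓
(6): 0 ≥ 0 ✓
(7): -24 ≤ 12 ✓

feasible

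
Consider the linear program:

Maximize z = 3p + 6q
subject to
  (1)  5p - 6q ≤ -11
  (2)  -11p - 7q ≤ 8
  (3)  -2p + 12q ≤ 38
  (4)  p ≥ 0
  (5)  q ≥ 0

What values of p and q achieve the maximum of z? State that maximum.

p = 2, q = 7/2, maximum z = 27

Feasible corners and z = 3p + 6q:
  (2, 7/2) → z = 27
  (0, 11/6) → z = 11
  (0, 19/6) → z = 19

At the optimal vertex, 5p - 6q = -11 and -2p + 12q = 38.
Solving simultaneously gives p = 2, q = 7/2.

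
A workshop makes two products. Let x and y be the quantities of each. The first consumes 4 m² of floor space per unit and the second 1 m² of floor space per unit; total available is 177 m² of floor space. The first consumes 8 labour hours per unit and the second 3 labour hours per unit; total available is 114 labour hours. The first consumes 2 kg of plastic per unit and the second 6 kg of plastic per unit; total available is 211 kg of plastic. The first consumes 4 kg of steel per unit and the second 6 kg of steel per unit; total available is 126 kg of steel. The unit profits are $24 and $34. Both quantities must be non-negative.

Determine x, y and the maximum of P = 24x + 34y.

x = 17/2, y = 46/3, maximum P = 2176/3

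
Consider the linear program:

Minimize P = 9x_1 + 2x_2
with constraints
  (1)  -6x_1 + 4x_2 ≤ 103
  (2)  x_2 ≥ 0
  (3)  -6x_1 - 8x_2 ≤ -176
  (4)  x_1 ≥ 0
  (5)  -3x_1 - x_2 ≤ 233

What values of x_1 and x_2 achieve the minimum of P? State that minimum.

Corner points and P = 9x_1 + 2x_2:
  (0, 103/4) → P = 103/2
  (88/3, 0) → P = 264
  (0, 22) → P = 44
The feasible region is unbounded (it extends along (2, 3), (1, 0)), but P strictly increases along every unbounded feasible direction, so there is no improving ray and the minimum is attained at a vertex.

The binding constraints are -6x_1 - 8x_2 = -176 and x_1 = 0.
Solving simultaneously gives x_1 = 0, x_2 = 22.

x_1 = 0, x_2 = 22, minimum P = 44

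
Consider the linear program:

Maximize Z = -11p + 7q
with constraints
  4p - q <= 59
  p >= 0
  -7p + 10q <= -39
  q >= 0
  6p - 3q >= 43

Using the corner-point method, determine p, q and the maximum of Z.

Vertices and Z = -11p + 7q:
  (551/33, 257/33) → Z = -4262/33
  (59/4, 0) → Z = -649/4
  (313/39, 67/39) → Z = -2974/39
  (43/6, 0) → Z = -473/6

The optimum lies where -7p + 10q = -39 and 6p - 3q = 43.
Solving simultaneously gives p = 313/39, q = 67/39.

p = 313/39, q = 67/39, maximum Z = -2974/39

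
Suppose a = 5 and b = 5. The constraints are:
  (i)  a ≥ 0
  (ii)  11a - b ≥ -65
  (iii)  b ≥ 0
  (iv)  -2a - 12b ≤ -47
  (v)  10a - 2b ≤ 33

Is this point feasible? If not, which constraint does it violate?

not feasible — violates (v)

Constraint (v): 10a - 2b = 40, which is not ≤ 33. All other constraints are satisfied.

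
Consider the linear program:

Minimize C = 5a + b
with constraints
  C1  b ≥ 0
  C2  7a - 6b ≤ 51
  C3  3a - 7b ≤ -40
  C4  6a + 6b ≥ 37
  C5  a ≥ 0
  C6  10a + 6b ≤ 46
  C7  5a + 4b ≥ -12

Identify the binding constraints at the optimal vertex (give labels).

Extreme points and C = 5a + b:
  (19/60, 117/20) → C = 223/30
  (41/44, 269/44) → C = 237/22
  (0, 37/6) → C = 37/6
  (0, 23/3) → C = 23/3

The minimum is at (0, 37/6). Substituting into each constraint, equality holds for C4 and C5; the remaining constraints have slack.

C4 and C5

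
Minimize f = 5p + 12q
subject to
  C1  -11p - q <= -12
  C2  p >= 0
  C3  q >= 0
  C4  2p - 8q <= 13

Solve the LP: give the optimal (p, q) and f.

p = 12/11, q = 0, minimum f = 60/11

Vertices and f = 5p + 12q:
  (0, 12) → f = 144
  (12/11, 0) → f = 60/11
  (13/2, 0) → f = 65/2
The feasible region is unbounded (it extends along (0, 1), (4, 1)), but f strictly increases along every unbounded feasible direction, so there is no improving ray and the minimum is attained at a vertex.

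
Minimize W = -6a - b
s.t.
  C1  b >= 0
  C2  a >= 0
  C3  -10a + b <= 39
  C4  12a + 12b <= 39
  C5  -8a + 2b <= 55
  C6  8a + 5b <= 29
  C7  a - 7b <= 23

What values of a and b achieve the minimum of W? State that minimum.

Corner points and W = -6a - b:
  (0, 0) → W = 0
  (13/4, 0) → W = -39/2
  (0, 13/4) → W = -13/4

At the optimal vertex, b = 0 and 12a + 12b = 39.
Solving simultaneously gives a = 13/4, b = 0.

a = 13/4, b = 0, minimum W = -39/2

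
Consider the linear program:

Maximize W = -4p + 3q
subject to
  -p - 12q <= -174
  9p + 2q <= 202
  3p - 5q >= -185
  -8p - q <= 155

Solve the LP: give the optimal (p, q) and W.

p = -960/43, q = 1015/43, maximum W = 6885/43

Corner points and W = -4p + 3q:
  (1038/53, 682/53) → W = -2106/53
  (-2034/95, 1547/95) → W = 12777/95
  (640/51, 757/17) → W = 4253/51
  (-960/43, 1015/43) → W = 6885/43

The optimum lies where 3p - 5q = -185 and -8p - q = 155.
Solving simultaneously gives p = -960/43, q = 1015/43.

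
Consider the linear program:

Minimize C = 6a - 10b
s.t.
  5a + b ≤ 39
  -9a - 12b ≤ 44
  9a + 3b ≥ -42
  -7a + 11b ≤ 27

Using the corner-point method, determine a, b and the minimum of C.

Vertices and C = 6a - 10b:
  (512/51, -571/51) → C = 8782/51
  (201/31, 204/31) → C = -834/31
  (-808/183, -65/183) → C = -4198/183

a = 201/31, b = 204/31, minimum C = -834/31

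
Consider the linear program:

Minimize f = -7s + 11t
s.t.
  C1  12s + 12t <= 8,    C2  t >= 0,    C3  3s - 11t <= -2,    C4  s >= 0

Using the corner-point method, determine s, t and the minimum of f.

Feasible corners and f = -7s + 11t:
  (8/21, 2/7) → f = 10/21
  (0, 2/3) → f = 22/3
  (0, 2/11) → f = 2

s = 8/21, t = 2/7, minimum f = 10/21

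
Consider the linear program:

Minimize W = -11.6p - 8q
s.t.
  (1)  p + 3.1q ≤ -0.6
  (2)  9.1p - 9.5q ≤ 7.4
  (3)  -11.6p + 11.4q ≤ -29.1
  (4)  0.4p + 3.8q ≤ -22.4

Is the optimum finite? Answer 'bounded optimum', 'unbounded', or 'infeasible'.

infeasible

The boundaries p + 3.1q = -0.6 and 0.4p + 3.8q = -22.4 meet at (26.234375, -8.65625), but that point violates 9.1p - 9.5q ≤ 7.4. Every candidate vertex is excluded by some other constraint, so the feasible region is empty.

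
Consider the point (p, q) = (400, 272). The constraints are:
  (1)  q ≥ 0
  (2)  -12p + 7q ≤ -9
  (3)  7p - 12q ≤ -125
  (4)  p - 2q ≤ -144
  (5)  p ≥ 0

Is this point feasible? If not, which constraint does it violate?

feasible

(1): 272 ≥ 0 ✓
(2): -2896 ≤ -9 ✓
(3): -464 ≤ -125 ✓
(4): -144 ≤ -144 ✓
(5): 400 ≥ 0 ✓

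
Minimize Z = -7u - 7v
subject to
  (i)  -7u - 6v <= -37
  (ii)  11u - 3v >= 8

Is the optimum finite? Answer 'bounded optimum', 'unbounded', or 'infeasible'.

unbounded

From the feasible point (53/29, 117/29), moving in the direction (3, 11) keeps every constraint satisfied while Z decreases without bound.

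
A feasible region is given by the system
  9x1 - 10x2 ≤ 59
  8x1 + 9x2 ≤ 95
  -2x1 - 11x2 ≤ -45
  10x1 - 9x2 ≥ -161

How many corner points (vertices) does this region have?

Pairwise boundary intersections that survive every other constraint:
  (64/7, 17/7)
  (-11/3, 373/27)
  (-683/64, 193/32)

3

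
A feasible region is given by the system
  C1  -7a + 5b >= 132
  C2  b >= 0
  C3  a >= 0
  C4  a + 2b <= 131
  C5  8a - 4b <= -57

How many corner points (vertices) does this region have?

4

The feasible vertices (each the meet of two boundaries and inside every other half-plane) are:
  (0, 132/5)
  (81/4, 219/4)
  (0, 131/2)
  (41/2, 221/4)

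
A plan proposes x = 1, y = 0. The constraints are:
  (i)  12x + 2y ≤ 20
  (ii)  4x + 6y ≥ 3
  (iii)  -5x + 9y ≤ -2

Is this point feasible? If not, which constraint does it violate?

feasible

(i): 12 ≤ 20 ✓
(ii): 4 ≥ 3 ✓
(iii): -5 ≤ -2 ✓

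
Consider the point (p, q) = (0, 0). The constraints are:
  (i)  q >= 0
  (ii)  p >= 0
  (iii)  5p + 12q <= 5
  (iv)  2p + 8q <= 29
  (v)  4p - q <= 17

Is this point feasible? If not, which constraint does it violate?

(i): 0 ≥ 0 ✓
(ii): 0 ≥ 0 ✓
(iii): 0 ≤ 5 ✓
(iv): 0 ≤ 29 ✓
(v): 0 ≤ 17 ✓

feasible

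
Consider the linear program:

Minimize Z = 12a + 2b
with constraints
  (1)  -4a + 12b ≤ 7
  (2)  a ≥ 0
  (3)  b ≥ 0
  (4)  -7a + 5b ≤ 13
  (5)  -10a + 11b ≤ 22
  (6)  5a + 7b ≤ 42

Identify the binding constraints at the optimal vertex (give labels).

Feasible corners and Z = 12a + 2b:
  (0, 7/12) → Z = 7/6
  (455/88, 203/88) → Z = 2933/44
  (0, 0) → Z = 0
  (42/5, 0) → Z = 504/5

The minimum is at (0, 0). Substituting into each constraint, equality holds for (2) and (3); the remaining constraints have slack.

(2) and (3)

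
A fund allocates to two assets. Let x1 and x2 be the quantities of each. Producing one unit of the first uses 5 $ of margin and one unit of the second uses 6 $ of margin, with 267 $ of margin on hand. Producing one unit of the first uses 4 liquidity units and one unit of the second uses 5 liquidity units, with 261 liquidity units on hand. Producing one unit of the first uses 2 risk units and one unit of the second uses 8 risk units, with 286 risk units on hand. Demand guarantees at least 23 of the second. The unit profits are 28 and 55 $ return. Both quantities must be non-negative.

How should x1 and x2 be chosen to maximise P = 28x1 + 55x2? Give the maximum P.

Vertices and P = 28x1 + 55x2:
  (0, 143/4) → P = 7865/4
  (0, 23) → P = 1265
  (15, 32) → P = 2180
  (129/5, 23) → P = 9937/5

x1 = 15, x2 = 32, maximum P = 2180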